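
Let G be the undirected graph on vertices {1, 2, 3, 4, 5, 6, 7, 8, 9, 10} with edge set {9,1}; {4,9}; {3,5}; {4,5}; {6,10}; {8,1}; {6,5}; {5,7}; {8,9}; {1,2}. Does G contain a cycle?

Yes

|V| = 10, |E| = 10, number of components = 1.
Since 10 > 10 - 1, a cycle must exist; for instance 1-9-8-1.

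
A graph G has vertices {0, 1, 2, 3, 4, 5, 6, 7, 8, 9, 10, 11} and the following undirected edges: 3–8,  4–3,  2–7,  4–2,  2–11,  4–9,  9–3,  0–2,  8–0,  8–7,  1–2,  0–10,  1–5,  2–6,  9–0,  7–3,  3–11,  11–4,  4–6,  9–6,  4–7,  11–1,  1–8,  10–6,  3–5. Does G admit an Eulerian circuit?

Yes

Degrees: 0:4, 1:4, 2:6, 3:6, 4:6, 5:2, 6:4, 7:4, 8:4, 9:4, 10:2, 11:4
Every vertex has even degree and the edges form a single connected piece, so an Eulerian circuit exists.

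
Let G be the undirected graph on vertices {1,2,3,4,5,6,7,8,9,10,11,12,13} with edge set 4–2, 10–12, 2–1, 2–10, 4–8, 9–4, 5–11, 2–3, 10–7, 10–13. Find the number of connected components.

3

Component: {6}
Component: {5, 11}
Component: {1, 2, 3, 4, 7, 8, 9, 10, 12, 13}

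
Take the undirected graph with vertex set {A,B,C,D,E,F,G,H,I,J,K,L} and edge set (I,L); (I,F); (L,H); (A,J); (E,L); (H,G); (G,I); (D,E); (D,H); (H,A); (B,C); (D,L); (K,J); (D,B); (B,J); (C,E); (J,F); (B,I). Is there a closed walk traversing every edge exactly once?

No

Degrees: A:2, B:4, C:2, D:4, E:3, F:2, G:2, H:4, I:4, J:4, K:1, L:4
E, K have odd degree; an Eulerian circuit needs every degree to be even, so none exists.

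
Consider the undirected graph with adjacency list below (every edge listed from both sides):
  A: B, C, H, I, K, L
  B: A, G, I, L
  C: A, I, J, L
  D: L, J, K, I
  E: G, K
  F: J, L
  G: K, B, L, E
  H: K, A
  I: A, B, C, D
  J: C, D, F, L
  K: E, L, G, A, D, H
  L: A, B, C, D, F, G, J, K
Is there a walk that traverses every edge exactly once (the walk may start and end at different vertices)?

Yes

Degrees: A:6, B:4, C:4, D:4, E:2, F:2, G:4, H:2, I:4, J:4, K:6, L:8
Odd-degree vertices: none (0 total).
The non-isolated vertices are connected and exactly 0 have odd degree, so an Eulerian trail exists.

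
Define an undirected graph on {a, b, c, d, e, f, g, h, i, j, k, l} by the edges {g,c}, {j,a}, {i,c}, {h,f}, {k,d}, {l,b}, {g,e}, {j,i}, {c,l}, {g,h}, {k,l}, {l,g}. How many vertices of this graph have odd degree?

6

Degrees: a:1, b:1, c:3, d:1, e:1, f:1, g:4, h:2, i:2, j:2, k:2, l:4
Odd-degree vertices: a, b, c, d, e, f.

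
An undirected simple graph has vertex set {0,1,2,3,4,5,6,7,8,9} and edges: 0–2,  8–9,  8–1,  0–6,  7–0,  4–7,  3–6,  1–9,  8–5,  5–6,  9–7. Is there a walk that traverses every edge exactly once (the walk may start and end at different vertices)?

Degrees: 0:3, 1:2, 2:1, 3:1, 4:1, 5:2, 6:3, 7:3, 8:3, 9:3
Odd-degree vertices: 0, 2, 3, 4, 6, 7, 8, 9 (8 total).
With 8 odd-degree vertices (more than two), no single trail can use every edge.

No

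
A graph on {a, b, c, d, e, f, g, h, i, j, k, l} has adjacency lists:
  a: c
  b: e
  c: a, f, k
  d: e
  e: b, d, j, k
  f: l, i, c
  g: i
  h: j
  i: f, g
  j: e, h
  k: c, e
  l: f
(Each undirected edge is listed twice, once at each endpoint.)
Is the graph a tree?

Yes

The graph has 12 vertices and 11 edges.
It is connected with exactly 11 edges, hence acyclic — it is a tree.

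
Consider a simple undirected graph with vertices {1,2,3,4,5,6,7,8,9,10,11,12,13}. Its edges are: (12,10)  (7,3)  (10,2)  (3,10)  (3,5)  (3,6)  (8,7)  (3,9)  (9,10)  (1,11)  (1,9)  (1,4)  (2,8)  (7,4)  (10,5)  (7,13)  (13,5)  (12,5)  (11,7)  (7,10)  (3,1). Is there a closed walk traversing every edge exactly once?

No

Degrees: 1:4, 2:2, 3:6, 4:2, 5:4, 6:1, 7:6, 8:2, 9:3, 10:6, 11:2, 12:2, 13:2
6, 9 have odd degree; an Eulerian circuit needs every degree to be even, so none exists.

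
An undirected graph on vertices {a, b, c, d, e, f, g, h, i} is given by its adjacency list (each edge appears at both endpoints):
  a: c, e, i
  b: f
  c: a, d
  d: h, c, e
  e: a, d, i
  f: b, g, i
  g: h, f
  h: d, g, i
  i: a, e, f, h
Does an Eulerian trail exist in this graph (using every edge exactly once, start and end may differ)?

No

Degrees: a:3, b:1, c:2, d:3, e:3, f:3, g:2, h:3, i:4
Odd-degree vertices: a, b, d, e, f, h (6 total).
An Eulerian trail requires 0 or 2 odd-degree vertices; here there are 6.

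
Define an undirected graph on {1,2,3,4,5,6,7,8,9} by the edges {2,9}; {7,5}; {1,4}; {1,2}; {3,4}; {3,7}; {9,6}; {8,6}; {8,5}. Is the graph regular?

Yes

Degrees: 1:2, 2:2, 3:2, 4:2, 5:2, 6:2, 7:2, 8:2, 9:2
Every vertex has degree 2, so the graph is 2-regular.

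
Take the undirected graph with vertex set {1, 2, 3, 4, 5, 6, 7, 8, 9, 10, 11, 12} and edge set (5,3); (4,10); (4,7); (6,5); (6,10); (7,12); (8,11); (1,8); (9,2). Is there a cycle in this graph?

No

The graph has 12 vertices, 9 edges, and 3 connected components.
A forest on 12 vertices with 3 components has exactly 9 edges, which matches — so no cycle.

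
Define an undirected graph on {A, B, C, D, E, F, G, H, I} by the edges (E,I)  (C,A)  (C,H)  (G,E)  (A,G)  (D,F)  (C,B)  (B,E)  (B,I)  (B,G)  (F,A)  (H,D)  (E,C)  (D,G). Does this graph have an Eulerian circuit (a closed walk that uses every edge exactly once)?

Degrees: A:3, B:4, C:4, D:3, E:4, F:2, G:4, H:2, I:2
Vertices with odd degree: A, D. An Eulerian circuit requires all degrees even.

No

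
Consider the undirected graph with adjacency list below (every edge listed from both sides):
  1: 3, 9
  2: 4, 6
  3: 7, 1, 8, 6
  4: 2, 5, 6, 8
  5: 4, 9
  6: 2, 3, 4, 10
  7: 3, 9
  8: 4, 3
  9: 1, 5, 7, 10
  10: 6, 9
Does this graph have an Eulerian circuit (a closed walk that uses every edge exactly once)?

Degrees: 1:2, 2:2, 3:4, 4:4, 5:2, 6:4, 7:2, 8:2, 9:4, 10:2
Every vertex has even degree and the edges form a single connected piece, so an Eulerian circuit exists.

Yes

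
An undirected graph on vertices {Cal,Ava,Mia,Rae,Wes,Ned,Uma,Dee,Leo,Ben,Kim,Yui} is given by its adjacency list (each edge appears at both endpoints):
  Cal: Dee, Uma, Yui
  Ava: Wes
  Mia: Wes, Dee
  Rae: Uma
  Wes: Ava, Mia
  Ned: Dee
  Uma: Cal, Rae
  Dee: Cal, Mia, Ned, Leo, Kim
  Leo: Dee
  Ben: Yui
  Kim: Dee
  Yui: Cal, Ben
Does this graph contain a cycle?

|V| = 12, |E| = 11, number of components = 1.
Since 11 = 12 - 1, the graph is a forest and contains no cycle.

No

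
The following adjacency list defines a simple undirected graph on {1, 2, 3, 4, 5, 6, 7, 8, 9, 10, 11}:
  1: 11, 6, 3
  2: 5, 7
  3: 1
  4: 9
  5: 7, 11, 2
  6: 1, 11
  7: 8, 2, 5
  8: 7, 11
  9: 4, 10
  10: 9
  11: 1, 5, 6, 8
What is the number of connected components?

Component: {4, 9, 10}
Component: {1, 2, 3, 5, 6, 7, 8, 11}

2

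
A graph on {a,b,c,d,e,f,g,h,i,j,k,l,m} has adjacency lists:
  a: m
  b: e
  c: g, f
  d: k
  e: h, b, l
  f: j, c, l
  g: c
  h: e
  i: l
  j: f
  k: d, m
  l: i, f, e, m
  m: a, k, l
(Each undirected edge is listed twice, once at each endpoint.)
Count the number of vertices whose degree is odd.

10

Degrees: a:1, b:1, c:2, d:1, e:3, f:3, g:1, h:1, i:1, j:1, k:2, l:4, m:3
Odd-degree vertices: a, b, d, e, f, g, h, i, j, m.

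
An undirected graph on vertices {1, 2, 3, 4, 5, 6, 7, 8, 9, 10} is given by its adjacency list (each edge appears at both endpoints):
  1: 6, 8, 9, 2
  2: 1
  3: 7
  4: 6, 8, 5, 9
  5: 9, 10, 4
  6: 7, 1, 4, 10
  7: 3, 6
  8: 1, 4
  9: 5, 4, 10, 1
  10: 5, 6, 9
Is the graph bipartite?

No

The cycle 9-5-10-9 has length 3, which is odd, so the graph is not bipartite.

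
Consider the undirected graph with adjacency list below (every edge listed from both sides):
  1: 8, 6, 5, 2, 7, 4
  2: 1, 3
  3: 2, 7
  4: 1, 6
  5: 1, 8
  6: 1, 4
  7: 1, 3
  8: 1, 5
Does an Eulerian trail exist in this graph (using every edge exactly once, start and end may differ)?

Yes

Degrees: 1:6, 2:2, 3:2, 4:2, 5:2, 6:2, 7:2, 8:2
Odd-degree vertices: none (0 total).
The non-isolated vertices are connected and exactly 0 have odd degree, so an Eulerian trail exists.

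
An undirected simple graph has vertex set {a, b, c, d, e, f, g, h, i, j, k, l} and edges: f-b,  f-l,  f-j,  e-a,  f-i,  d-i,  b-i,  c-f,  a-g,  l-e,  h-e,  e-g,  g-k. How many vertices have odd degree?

8

Degrees: a:2, b:2, c:1, d:1, e:4, f:5, g:3, h:1, i:3, j:1, k:1, l:2
Odd-degree vertices: c, d, f, g, h, i, j, k.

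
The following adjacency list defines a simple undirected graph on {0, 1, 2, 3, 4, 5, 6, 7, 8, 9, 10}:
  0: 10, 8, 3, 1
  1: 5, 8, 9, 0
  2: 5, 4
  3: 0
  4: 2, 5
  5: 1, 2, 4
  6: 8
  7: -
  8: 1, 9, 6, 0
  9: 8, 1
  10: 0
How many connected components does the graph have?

2

Component: {7}
Component: {0, 1, 2, 3, 4, 5, 6, 8, 9, 10}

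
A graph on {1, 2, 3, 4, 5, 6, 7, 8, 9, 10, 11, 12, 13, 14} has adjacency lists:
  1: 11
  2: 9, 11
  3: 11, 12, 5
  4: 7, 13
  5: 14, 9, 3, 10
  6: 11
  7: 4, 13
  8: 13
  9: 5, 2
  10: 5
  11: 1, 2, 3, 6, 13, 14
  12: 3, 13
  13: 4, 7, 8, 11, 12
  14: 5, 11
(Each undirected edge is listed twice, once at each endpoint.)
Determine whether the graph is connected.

Starting from 1 and exploring outward reaches every vertex (1, 11, 13, 3, 2, 6, 14, 4, 8, 12, 7, 5, 9, 10); the graph is connected.

Yes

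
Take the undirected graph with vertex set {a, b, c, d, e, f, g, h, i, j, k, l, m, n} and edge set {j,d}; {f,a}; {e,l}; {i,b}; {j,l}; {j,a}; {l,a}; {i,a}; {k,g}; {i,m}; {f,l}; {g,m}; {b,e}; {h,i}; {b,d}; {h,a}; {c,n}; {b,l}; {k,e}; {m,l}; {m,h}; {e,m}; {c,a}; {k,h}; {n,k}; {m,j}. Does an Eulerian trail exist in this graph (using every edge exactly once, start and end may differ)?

Degrees: a:6, b:4, c:2, d:2, e:4, f:2, g:2, h:4, i:4, j:4, k:4, l:6, m:6, n:2
Odd-degree vertices: none (0 total).
With 0 odd-degree vertices and all edges in one connected piece, an Eulerian trail exists.

Yes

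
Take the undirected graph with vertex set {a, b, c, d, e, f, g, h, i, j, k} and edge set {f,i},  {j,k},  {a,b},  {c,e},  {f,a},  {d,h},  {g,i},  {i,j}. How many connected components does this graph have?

3

Component: {c, e}
Component: {d, h}
Component: {a, b, f, g, i, j, k}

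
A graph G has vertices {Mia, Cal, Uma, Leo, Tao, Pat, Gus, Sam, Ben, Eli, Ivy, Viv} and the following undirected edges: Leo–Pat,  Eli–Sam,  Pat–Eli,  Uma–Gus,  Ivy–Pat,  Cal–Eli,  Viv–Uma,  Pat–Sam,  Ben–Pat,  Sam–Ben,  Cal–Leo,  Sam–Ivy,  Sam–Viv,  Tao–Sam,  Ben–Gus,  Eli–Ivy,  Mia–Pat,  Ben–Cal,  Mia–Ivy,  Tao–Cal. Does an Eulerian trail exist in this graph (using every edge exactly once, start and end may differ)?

Yes

Degrees: Mia:2, Cal:4, Uma:2, Leo:2, Tao:2, Pat:6, Gus:2, Sam:6, Ben:4, Eli:4, Ivy:4, Viv:2
Odd-degree vertices: none (0 total).
The non-isolated vertices are connected and exactly 0 have odd degree, so an Eulerian trail exists.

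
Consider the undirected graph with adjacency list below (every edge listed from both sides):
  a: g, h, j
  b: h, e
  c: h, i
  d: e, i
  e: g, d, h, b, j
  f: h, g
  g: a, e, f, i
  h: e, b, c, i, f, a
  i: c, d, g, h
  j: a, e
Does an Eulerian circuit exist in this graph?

Degrees: a:3, b:2, c:2, d:2, e:5, f:2, g:4, h:6, i:4, j:2
a, e have odd degree; an Eulerian circuit needs every degree to be even, so none exists.

No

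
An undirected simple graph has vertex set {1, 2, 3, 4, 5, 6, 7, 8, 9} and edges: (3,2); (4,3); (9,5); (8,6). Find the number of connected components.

5

Component: {1}
Component: {7}
Component: {5, 9}
Component: {6, 8}
Component: {2, 3, 4}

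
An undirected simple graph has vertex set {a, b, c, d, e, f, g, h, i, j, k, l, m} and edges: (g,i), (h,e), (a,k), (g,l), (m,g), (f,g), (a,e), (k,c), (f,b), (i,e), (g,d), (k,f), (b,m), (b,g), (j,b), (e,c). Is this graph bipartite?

No

g-b-m-g is an odd cycle (length 3), and a bipartite graph can contain only even cycles.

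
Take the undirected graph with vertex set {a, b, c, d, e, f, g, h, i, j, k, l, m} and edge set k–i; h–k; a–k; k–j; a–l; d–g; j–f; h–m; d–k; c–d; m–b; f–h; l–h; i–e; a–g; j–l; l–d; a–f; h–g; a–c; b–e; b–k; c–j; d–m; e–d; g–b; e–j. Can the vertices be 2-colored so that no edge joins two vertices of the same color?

Yes

Color {c, e, f, g, k, l, m} black and {a, b, d, h, i, j} white. No edge joins two same-colored vertices, so the graph is bipartite.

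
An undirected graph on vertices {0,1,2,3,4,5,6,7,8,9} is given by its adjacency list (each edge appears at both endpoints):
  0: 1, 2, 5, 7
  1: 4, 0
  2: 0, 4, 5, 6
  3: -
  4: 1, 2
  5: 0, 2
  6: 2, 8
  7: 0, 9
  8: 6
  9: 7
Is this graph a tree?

No

The graph has 10 vertices and 10 edges.
It splits into 2 components, so it cannot be a tree.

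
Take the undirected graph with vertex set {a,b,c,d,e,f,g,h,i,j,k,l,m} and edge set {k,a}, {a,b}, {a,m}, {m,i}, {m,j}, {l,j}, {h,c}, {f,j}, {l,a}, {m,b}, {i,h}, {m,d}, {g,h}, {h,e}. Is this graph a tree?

No

The graph has 13 vertices and 14 edges.
A tree on 13 vertices has exactly 12 edges; this graph has 14, so it contains a cycle and is not a tree.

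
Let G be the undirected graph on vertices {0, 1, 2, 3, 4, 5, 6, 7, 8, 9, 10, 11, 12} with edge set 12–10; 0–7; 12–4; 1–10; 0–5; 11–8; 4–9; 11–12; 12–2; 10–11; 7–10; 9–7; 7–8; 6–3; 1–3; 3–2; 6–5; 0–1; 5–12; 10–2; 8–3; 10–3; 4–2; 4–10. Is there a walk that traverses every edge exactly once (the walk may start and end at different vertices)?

No

Degrees: 0:3, 1:3, 2:4, 3:5, 4:4, 5:3, 6:2, 7:4, 8:3, 9:2, 10:7, 11:3, 12:5
Odd-degree vertices: 0, 1, 3, 5, 8, 10, 11, 12 (8 total).
With 8 odd-degree vertices (more than two), no single trail can use every edge.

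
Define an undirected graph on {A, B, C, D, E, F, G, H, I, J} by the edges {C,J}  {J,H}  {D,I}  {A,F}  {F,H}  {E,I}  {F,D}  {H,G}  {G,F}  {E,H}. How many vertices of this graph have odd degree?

Degrees: A:1, B:0, C:1, D:2, E:2, F:4, G:2, H:4, I:2, J:2
Odd-degree vertices: A, C.

2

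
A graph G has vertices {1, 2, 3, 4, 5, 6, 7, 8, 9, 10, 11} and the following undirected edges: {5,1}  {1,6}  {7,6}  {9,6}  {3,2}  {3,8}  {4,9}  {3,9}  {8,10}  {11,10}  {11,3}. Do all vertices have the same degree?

Degrees: 1:2, 2:1, 3:4, 4:1, 5:1, 6:3, 7:1, 8:2, 9:3, 10:2, 11:2
Degrees are not all equal (e.g. deg(2)=1 but deg(3)=4); not regular.

No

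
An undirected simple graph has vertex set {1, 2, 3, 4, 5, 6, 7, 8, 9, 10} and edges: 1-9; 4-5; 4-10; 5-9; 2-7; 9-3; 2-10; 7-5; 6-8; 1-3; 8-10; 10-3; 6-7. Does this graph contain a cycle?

Yes

The graph has 10 vertices, 13 edges, and 1 connected component.
Since 13 > 10 - 1, a cycle must exist; for instance 10-8-6-7-2-10.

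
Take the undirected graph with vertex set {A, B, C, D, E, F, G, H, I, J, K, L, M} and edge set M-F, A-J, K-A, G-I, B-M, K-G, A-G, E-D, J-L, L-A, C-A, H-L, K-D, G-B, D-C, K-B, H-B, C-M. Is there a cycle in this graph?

|V| = 13, |E| = 18, number of components = 1.
Since 18 > 13 - 1, a cycle must exist; for instance A-G-B-M-C-A.

Yes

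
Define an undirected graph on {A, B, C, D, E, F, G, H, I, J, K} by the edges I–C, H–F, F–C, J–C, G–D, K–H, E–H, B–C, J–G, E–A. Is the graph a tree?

The graph has 11 vertices and 10 edges.
It is connected with exactly 10 edges, hence acyclic — it is a tree.

Yes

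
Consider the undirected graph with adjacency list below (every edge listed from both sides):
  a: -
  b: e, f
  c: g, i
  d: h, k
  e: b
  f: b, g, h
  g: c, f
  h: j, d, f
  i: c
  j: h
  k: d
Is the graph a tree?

The graph has 11 vertices and 9 edges.
It splits into 2 components, so it cannot be a tree.

No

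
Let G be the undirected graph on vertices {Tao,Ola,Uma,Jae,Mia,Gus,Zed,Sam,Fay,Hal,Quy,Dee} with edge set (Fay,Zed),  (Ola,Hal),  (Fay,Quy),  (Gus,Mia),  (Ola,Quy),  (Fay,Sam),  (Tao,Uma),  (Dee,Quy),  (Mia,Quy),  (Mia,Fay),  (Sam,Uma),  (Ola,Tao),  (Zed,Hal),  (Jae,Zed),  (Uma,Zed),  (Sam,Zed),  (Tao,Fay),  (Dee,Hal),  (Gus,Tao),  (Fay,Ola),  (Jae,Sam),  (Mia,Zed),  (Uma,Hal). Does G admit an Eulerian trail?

Degrees: Tao:4, Ola:4, Uma:4, Jae:2, Mia:4, Gus:2, Zed:6, Sam:4, Fay:6, Hal:4, Quy:4, Dee:2
Odd-degree vertices: none (0 total).
With 0 odd-degree vertices and all edges in one connected piece, an Eulerian trail exists.

Yes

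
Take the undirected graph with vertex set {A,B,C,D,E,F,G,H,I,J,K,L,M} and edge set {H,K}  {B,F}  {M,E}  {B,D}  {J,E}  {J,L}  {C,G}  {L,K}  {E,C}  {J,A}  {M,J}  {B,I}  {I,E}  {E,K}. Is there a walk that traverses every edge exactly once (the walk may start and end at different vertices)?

No

Degrees: A:1, B:3, C:2, D:1, E:5, F:1, G:1, H:1, I:2, J:4, K:3, L:2, M:2
Odd-degree vertices: A, B, D, E, F, G, H, K (8 total).
With 8 odd-degree vertices (more than two), no single trail can use every edge.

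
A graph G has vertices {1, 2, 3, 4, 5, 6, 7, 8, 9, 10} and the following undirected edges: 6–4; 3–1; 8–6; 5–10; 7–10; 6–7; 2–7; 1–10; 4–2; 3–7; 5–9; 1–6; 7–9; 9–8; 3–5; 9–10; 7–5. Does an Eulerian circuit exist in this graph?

No

Degrees: 1:3, 2:2, 3:3, 4:2, 5:4, 6:4, 7:6, 8:2, 9:4, 10:4
Vertices with odd degree: 1, 3. An Eulerian circuit requires all degrees even.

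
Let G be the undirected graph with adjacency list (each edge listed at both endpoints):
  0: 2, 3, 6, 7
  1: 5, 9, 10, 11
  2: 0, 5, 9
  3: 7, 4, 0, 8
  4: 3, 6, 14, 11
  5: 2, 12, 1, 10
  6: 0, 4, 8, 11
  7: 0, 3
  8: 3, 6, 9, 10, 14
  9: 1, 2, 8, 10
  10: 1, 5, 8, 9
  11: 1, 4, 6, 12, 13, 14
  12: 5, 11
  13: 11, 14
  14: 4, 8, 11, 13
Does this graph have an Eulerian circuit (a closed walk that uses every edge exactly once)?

No

Degrees: 0:4, 1:4, 2:3, 3:4, 4:4, 5:4, 6:4, 7:2, 8:5, 9:4, 10:4, 11:6, 12:2, 13:2, 14:4
2, 8 have odd degree; an Eulerian circuit needs every degree to be even, so none exists.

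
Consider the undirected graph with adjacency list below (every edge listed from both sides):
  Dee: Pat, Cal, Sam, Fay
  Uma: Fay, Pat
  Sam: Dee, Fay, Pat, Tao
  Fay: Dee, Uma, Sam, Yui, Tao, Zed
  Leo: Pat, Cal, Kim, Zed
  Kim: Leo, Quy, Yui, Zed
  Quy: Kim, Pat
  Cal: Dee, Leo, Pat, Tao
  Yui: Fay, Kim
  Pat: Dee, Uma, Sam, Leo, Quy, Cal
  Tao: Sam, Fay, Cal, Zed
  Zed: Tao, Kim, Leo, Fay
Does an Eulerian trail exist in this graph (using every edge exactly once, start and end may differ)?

Yes

Degrees: Dee:4, Uma:2, Sam:4, Fay:6, Leo:4, Kim:4, Quy:2, Cal:4, Yui:2, Pat:6, Tao:4, Zed:4
Odd-degree vertices: none (0 total).
With 0 odd-degree vertices and all edges in one connected piece, an Eulerian trail exists.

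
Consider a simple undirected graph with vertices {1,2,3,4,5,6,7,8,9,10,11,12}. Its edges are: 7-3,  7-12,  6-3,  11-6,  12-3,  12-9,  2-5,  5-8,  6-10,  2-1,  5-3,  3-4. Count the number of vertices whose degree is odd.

10

Degrees: 1:1, 2:2, 3:5, 4:1, 5:3, 6:3, 7:2, 8:1, 9:1, 10:1, 11:1, 12:3
Odd-degree vertices: 1, 3, 4, 5, 6, 8, 9, 10, 11, 12.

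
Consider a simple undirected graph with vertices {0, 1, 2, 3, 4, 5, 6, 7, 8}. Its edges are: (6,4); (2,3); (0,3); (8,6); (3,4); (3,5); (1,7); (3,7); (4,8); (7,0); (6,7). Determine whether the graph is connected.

Starting from 0 and exploring outward reaches every vertex (0, 7, 3, 6, 1, 5, 2, 4, 8); the graph is connected.

Yes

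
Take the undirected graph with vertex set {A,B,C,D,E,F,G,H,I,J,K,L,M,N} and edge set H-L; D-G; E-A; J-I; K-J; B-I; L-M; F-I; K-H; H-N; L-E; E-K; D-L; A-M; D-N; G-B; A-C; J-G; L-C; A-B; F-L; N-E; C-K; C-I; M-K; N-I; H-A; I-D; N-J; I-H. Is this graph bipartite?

The cycle J-I-N-J has length 3, which is odd, so the graph is not bipartite.

No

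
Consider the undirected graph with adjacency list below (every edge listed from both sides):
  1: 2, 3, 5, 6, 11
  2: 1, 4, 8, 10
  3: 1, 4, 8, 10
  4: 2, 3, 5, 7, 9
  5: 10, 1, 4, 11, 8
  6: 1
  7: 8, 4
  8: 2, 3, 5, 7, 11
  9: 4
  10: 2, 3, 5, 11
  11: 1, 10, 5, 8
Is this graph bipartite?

The cycle 8-5-11-8 has length 3, which is odd, so the graph is not bipartite.

No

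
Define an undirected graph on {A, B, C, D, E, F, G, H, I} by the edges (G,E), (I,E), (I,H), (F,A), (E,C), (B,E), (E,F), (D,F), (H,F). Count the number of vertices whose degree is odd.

6

Degrees: A:1, B:1, C:1, D:1, E:5, F:4, G:1, H:2, I:2
Odd-degree vertices: A, B, C, D, E, G.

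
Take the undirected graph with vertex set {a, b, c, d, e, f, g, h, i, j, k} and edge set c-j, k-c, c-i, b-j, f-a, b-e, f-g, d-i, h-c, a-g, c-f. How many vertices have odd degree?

Degrees: a:2, b:2, c:5, d:1, e:1, f:3, g:2, h:1, i:2, j:2, k:1
Odd-degree vertices: c, d, e, f, h, k.

6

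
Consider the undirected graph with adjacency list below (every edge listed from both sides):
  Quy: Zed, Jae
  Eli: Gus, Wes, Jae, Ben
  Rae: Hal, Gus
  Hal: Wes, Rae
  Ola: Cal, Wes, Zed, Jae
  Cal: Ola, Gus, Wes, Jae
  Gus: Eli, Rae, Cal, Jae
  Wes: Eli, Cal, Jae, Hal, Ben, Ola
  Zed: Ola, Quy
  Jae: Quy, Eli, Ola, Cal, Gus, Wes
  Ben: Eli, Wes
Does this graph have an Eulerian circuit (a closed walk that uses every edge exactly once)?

Degrees: Quy:2, Eli:4, Rae:2, Hal:2, Ola:4, Cal:4, Gus:4, Wes:6, Zed:2, Jae:6, Ben:2
Every vertex has even degree and the edges form a single connected piece, so an Eulerian circuit exists.

Yes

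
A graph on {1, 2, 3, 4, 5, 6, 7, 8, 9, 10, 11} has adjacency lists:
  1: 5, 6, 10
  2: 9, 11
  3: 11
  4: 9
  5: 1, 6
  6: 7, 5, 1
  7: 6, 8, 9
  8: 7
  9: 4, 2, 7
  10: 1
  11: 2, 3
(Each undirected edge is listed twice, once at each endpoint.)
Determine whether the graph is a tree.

No

|V| = 11, |E| = 11.
A tree on 11 vertices has exactly 10 edges; this graph has 11, so it contains a cycle and is not a tree.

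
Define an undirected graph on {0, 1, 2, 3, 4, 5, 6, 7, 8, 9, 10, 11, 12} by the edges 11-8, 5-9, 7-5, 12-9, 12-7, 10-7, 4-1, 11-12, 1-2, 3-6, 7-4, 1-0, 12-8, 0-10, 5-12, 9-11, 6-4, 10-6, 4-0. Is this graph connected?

Yes

A breadth-first search from 0 visits 0, 10, 1, 4, 7, 6, 2, 5, 12, 3, 9, 11, 8 — all 13 vertices — so the graph is connected.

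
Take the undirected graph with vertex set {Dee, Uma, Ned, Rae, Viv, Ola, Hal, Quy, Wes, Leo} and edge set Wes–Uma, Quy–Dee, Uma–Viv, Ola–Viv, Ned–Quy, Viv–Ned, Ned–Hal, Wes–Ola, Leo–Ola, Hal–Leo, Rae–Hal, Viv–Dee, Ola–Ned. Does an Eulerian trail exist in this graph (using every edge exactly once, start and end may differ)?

Yes

Degrees: Dee:2, Uma:2, Ned:4, Rae:1, Viv:4, Ola:4, Hal:3, Quy:2, Wes:2, Leo:2
Odd-degree vertices: Rae, Hal (2 total).
With 2 odd-degree vertices and all edges in one connected piece, an Eulerian trail exists (from Rae to Hal).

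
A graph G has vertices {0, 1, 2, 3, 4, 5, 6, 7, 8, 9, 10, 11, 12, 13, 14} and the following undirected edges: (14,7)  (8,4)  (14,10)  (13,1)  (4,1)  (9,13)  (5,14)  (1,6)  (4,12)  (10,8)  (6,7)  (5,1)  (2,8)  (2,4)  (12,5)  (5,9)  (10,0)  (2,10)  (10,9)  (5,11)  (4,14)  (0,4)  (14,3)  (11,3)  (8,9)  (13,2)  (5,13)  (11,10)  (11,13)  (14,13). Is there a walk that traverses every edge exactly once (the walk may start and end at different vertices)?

Yes

Degrees: 0:2, 1:4, 2:4, 3:2, 4:6, 5:6, 6:2, 7:2, 8:4, 9:4, 10:6, 11:4, 12:2, 13:6, 14:6
Odd-degree vertices: none (0 total).
With 0 odd-degree vertices and all edges in one connected piece, an Eulerian trail exists.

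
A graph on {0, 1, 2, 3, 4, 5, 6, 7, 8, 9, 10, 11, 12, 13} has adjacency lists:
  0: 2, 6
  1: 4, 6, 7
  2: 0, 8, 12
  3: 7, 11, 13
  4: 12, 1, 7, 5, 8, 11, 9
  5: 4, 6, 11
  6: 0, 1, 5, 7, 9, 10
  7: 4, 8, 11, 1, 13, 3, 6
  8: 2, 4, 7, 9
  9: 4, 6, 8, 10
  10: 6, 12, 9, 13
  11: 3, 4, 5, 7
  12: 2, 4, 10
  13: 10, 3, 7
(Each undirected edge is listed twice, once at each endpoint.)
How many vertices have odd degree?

8

Degrees: 0:2, 1:3, 2:3, 3:3, 4:7, 5:3, 6:6, 7:7, 8:4, 9:4, 10:4, 11:4, 12:3, 13:3
Odd-degree vertices: 1, 2, 3, 4, 5, 7, 12, 13.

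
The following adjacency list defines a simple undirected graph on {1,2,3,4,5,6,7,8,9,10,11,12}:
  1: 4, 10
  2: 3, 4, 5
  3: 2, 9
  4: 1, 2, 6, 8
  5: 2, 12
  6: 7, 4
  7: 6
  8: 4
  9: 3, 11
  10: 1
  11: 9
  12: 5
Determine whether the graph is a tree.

Yes

|V| = 12, |E| = 11.
Connected and |E| = |V| - 1, which characterizes a tree.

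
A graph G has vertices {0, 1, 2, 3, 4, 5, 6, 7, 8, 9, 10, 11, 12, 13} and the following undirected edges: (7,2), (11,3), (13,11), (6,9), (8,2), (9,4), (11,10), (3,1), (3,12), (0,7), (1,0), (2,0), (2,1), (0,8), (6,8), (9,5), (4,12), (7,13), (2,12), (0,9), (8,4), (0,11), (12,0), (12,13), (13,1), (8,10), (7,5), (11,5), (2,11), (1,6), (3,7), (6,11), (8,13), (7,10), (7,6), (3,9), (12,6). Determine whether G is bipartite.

0-2-11-0 is an odd cycle (length 3), and a bipartite graph can contain only even cycles.

No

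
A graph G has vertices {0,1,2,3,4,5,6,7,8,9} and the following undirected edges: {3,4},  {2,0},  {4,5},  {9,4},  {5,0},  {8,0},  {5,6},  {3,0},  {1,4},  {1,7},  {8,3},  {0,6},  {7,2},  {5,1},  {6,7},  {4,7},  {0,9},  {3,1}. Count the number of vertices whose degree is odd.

Degrees: 0:6, 1:4, 2:2, 3:4, 4:5, 5:4, 6:3, 7:4, 8:2, 9:2
Odd-degree vertices: 4, 6.

2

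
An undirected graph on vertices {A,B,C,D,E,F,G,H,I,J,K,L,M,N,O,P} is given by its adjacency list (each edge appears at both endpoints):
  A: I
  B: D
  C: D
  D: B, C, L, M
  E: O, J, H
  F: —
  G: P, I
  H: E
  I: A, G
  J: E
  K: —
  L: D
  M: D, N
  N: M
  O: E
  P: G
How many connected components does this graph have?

5

Component: {F}
Component: {K}
Component: {A, G, I, P}
Component: {E, H, J, O}
Component: {B, C, D, L, M, N}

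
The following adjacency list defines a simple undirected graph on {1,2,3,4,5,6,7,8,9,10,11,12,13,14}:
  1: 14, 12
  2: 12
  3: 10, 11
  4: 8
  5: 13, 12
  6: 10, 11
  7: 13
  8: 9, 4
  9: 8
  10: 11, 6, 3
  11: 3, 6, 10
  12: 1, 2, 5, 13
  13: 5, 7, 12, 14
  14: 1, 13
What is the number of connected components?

3

Component: {4, 8, 9}
Component: {3, 6, 10, 11}
Component: {1, 2, 5, 7, 12, 13, 14}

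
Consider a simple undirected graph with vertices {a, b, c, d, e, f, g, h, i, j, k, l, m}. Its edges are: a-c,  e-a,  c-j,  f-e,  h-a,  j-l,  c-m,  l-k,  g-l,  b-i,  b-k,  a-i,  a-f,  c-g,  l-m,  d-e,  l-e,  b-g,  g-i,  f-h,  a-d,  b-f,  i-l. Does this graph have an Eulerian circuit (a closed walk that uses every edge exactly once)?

Yes

Degrees: a:6, b:4, c:4, d:2, e:4, f:4, g:4, h:2, i:4, j:2, k:2, l:6, m:2
Every vertex has even degree and the edges form a single connected piece, so an Eulerian circuit exists.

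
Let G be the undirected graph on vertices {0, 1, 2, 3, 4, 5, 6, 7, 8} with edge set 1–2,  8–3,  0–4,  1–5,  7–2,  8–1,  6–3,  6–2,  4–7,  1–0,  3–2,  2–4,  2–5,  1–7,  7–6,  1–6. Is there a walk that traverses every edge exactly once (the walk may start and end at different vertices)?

Yes

Degrees: 0:2, 1:6, 2:6, 3:3, 4:3, 5:2, 6:4, 7:4, 8:2
Odd-degree vertices: 3, 4 (2 total).
With 2 odd-degree vertices and all edges in one connected piece, an Eulerian trail exists (from 3 to 4).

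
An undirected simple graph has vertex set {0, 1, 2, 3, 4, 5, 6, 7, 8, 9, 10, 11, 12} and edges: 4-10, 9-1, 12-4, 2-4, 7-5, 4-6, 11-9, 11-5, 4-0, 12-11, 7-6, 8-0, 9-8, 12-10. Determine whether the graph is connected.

No

Component: {3}
Component: {0, 1, 2, 4, 5, 6, 7, 8, 9, 10, 11, 12}
There are 2 separate components, so the graph is not connected.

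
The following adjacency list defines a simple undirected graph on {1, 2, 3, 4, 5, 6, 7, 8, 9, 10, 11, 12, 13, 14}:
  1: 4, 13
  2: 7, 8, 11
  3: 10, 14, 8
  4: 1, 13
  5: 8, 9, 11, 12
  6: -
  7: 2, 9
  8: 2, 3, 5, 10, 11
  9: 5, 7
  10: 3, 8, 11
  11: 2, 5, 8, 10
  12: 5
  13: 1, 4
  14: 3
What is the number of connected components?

3

Component: {6}
Component: {1, 4, 13}
Component: {2, 3, 5, 7, 8, 9, 10, 11, 12, 14}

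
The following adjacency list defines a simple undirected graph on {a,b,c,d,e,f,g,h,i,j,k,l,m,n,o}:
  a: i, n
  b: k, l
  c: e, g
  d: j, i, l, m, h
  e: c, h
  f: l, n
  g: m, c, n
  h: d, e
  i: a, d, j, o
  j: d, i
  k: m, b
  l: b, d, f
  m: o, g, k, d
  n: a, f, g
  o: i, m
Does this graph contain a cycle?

The graph has 15 vertices, 20 edges, and 1 connected component.
One cycle is d-m-g-c-e-h-d.

Yes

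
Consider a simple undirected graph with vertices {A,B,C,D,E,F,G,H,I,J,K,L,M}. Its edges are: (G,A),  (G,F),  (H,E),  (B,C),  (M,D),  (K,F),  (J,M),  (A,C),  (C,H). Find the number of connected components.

Component: {I}
Component: {L}
Component: {D, J, M}
Component: {A, B, C, E, F, G, H, K}

4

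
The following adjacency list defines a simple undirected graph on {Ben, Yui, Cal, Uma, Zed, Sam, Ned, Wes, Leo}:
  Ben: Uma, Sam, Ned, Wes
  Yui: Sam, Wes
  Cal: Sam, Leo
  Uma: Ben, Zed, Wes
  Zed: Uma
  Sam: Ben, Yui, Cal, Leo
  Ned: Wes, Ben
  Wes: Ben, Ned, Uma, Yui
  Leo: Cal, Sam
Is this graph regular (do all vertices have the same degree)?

Degrees: Ben:4, Yui:2, Cal:2, Uma:3, Zed:1, Sam:4, Ned:2, Wes:4, Leo:2
Degrees are not all equal (e.g. deg(Zed)=1 but deg(Ben)=4); not regular.

No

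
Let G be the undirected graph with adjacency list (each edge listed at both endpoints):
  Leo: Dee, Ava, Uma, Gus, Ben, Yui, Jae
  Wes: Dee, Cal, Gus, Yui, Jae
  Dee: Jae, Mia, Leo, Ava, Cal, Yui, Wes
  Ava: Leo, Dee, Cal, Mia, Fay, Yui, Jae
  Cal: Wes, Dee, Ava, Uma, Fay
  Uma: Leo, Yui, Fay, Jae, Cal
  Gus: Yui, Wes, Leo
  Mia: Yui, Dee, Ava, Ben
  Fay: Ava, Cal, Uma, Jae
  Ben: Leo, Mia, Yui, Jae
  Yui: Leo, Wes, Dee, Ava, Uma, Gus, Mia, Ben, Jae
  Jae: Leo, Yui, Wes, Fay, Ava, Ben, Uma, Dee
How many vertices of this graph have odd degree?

Degrees: Leo:7, Wes:5, Dee:7, Ava:7, Cal:5, Uma:5, Gus:3, Mia:4, Fay:4, Ben:4, Yui:9, Jae:8
Odd-degree vertices: Leo, Wes, Dee, Ava, Cal, Uma, Gus, Yui.

8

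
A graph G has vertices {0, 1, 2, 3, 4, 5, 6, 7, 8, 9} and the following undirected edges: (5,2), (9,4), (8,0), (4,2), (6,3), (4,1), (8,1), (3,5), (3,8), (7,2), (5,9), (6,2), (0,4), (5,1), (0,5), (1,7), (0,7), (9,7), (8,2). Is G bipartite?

Color {4, 5, 6, 7, 8} black and {0, 1, 2, 3, 9} white. No edge joins two same-colored vertices, so the graph is bipartite.

Yes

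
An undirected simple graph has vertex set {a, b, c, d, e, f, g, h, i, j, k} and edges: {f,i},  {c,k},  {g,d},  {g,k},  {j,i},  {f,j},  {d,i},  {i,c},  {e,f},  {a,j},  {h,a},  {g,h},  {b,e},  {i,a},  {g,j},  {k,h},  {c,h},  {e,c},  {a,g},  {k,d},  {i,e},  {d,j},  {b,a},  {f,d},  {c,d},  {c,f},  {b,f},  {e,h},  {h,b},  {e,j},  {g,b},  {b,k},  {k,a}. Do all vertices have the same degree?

Yes

Degrees: a:6, b:6, c:6, d:6, e:6, f:6, g:6, h:6, i:6, j:6, k:6
All degrees equal 6; the graph is regular.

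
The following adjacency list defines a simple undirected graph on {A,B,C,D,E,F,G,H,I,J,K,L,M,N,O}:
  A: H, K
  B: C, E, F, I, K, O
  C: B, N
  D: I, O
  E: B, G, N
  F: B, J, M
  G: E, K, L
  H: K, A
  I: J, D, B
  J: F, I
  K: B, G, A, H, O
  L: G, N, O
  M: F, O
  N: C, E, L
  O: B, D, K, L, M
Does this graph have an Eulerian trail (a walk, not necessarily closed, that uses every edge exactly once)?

No

Degrees: A:2, B:6, C:2, D:2, E:3, F:3, G:3, H:2, I:3, J:2, K:5, L:3, M:2, N:3, O:5
Odd-degree vertices: E, F, G, I, K, L, N, O (8 total).
An Eulerian trail requires 0 or 2 odd-degree vertices; here there are 8.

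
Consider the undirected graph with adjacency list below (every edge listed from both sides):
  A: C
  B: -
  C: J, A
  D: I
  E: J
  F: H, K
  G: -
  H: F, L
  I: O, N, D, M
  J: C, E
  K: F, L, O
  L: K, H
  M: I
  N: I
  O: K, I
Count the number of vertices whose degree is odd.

Degrees: A:1, B:0, C:2, D:1, E:1, F:2, G:0, H:2, I:4, J:2, K:3, L:2, M:1, N:1, O:2
Odd-degree vertices: A, D, E, K, M, N.

6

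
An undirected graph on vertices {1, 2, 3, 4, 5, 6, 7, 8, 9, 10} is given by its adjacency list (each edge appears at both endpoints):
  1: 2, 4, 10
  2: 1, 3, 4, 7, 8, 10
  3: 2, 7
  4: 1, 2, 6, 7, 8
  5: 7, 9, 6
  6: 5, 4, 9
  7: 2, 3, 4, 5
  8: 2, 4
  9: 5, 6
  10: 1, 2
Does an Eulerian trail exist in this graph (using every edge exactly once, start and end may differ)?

Degrees: 1:3, 2:6, 3:2, 4:5, 5:3, 6:3, 7:4, 8:2, 9:2, 10:2
Odd-degree vertices: 1, 4, 5, 6 (4 total).
With 4 odd-degree vertices (more than two), no single trail can use every edge.

No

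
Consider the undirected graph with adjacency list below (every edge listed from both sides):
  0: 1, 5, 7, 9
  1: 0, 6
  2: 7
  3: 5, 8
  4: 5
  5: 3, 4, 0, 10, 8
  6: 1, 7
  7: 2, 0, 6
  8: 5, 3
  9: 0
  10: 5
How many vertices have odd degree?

Degrees: 0:4, 1:2, 2:1, 3:2, 4:1, 5:5, 6:2, 7:3, 8:2, 9:1, 10:1
Odd-degree vertices: 2, 4, 5, 7, 9, 10.

6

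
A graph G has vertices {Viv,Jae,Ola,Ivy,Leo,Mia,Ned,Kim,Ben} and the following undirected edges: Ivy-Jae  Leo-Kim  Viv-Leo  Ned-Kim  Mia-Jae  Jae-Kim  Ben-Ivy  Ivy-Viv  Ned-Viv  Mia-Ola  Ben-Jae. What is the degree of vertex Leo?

Neighbors of Leo: Viv, Kim.

2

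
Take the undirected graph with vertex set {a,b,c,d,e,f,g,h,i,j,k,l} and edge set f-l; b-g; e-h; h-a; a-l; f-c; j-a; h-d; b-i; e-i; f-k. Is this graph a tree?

The graph has 12 vertices and 11 edges.
Connected and |E| = |V| - 1, which characterizes a tree.

Yes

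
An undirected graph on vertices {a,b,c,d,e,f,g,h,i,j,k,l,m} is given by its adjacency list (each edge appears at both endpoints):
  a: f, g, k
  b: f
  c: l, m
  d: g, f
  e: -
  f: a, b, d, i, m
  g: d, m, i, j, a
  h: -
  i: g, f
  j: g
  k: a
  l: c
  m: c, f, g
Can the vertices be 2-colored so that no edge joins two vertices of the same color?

Yes

A valid 2-coloring puts {c, e, f, g, h, k} on one side and {a, b, d, i, j, l, m} on the other; every edge crosses between the two sides.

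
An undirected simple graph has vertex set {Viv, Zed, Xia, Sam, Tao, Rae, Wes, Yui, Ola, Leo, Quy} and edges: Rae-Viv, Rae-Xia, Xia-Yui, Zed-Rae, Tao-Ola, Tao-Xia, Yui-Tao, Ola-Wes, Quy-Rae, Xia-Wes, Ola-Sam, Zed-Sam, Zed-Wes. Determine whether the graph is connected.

Component: {Leo}
Component: {Viv, Zed, Xia, Sam, Tao, Rae, Wes, Yui, Ola, Quy}
No edge joins these 2 groups, so the graph is disconnected.

No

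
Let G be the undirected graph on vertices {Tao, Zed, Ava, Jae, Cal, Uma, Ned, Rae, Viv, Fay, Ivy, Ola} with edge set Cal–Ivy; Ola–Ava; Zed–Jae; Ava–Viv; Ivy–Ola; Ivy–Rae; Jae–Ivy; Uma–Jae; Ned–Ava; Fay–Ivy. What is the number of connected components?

Component: {Tao}
Component: {Zed, Ava, Jae, Cal, Uma, Ned, Rae, Viv, Fay, Ivy, Ola}

2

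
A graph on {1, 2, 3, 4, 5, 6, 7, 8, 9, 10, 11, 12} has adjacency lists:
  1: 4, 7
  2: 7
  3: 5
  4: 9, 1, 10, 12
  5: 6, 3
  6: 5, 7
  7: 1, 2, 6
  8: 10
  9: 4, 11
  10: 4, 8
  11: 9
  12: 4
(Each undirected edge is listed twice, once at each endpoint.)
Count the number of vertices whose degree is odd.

6

Degrees: 1:2, 2:1, 3:1, 4:4, 5:2, 6:2, 7:3, 8:1, 9:2, 10:2, 11:1, 12:1
Odd-degree vertices: 2, 3, 7, 8, 11, 12.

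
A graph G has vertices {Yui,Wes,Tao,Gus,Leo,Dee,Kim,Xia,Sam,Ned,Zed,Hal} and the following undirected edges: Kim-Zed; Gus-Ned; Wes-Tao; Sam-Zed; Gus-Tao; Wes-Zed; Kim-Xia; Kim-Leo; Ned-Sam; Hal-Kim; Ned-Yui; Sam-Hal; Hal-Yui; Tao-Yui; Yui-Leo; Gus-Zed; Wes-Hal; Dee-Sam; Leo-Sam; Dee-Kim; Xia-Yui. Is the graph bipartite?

Yes

Color {Tao, Leo, Dee, Xia, Ned, Zed, Hal} black and {Yui, Wes, Gus, Kim, Sam} white. No edge joins two same-colored vertices, so the graph is bipartite.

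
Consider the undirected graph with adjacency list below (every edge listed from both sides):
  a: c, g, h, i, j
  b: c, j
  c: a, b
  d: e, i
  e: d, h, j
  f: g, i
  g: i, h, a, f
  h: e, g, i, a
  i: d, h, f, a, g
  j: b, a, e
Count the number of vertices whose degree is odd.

Degrees: a:5, b:2, c:2, d:2, e:3, f:2, g:4, h:4, i:5, j:3
Odd-degree vertices: a, e, i, j.

4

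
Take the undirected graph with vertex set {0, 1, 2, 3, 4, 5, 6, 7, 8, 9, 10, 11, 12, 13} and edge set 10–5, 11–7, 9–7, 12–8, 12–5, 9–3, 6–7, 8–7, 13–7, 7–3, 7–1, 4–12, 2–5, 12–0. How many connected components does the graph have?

Component: {0, 1, 2, 3, 4, 5, 6, 7, 8, 9, 10, 11, 12, 13}

1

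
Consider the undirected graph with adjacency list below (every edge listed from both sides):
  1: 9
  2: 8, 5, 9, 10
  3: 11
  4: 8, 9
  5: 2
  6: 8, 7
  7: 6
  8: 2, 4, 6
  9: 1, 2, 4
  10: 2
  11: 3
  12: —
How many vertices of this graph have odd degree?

8

Degrees: 1:1, 2:4, 3:1, 4:2, 5:1, 6:2, 7:1, 8:3, 9:3, 10:1, 11:1, 12:0
Odd-degree vertices: 1, 3, 5, 7, 8, 9, 10, 11.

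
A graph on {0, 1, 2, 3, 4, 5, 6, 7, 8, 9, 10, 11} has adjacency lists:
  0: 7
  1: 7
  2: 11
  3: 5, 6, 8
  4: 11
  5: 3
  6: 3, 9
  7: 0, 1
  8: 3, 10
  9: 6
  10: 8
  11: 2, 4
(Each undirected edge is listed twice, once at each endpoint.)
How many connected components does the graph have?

3

Component: {0, 1, 7}
Component: {2, 4, 11}
Component: {3, 5, 6, 8, 9, 10}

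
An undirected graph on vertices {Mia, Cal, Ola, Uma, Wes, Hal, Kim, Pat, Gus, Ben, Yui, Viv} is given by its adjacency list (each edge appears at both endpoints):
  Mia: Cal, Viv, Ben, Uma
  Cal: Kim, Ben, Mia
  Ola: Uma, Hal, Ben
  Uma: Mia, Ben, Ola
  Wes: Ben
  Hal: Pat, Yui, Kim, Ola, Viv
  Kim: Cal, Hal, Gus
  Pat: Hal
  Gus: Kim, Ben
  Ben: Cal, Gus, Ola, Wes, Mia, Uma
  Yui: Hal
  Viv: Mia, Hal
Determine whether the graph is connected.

Yes

A breadth-first search from Mia visits Mia, Uma, Ben, Cal, Viv, Ola, Wes, Gus, Kim, Hal, Yui, Pat — all 12 vertices — so the graph is connected.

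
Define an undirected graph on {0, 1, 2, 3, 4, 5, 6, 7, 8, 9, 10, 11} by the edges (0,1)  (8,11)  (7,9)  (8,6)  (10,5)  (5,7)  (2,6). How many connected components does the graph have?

5

Component: {3}
Component: {4}
Component: {0, 1}
Component: {2, 6, 8, 11}
Component: {5, 7, 9, 10}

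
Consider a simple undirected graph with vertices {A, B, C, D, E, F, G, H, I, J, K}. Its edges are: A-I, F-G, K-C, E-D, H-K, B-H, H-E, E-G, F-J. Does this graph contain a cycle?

No

The graph has 11 vertices, 9 edges, and 2 connected components.
A forest on 11 vertices with 2 components has exactly 9 edges, which matches — so no cycle.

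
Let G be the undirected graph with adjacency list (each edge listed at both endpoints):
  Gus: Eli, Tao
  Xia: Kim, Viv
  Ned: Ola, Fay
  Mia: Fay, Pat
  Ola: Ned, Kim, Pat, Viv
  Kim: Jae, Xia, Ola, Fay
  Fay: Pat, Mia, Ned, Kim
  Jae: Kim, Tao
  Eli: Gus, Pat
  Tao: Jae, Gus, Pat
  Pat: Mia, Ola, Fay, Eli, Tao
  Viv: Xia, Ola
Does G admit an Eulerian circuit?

No

Degrees: Gus:2, Xia:2, Ned:2, Mia:2, Ola:4, Kim:4, Fay:4, Jae:2, Eli:2, Tao:3, Pat:5, Viv:2
Tao, Pat have odd degree; an Eulerian circuit needs every degree to be even, so none exists.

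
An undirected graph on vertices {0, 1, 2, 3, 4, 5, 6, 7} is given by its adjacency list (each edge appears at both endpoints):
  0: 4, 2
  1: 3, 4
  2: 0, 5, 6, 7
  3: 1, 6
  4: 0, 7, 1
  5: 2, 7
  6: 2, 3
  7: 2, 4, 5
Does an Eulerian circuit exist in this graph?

Degrees: 0:2, 1:2, 2:4, 3:2, 4:3, 5:2, 6:2, 7:3
4, 7 have odd degree; an Eulerian circuit needs every degree to be even, so none exists.

No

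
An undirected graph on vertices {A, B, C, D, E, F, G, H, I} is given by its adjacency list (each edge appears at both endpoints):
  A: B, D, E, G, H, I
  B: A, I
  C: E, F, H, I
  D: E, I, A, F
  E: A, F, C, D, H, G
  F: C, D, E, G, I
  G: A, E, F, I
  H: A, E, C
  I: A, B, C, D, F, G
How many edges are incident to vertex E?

Neighbors of E: A, C, D, F, G, H.

6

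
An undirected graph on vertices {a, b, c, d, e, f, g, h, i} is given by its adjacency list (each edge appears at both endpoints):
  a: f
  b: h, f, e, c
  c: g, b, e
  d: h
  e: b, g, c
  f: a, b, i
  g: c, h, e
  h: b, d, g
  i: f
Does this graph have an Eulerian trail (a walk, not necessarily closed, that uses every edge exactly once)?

Degrees: a:1, b:4, c:3, d:1, e:3, f:3, g:3, h:3, i:1
Odd-degree vertices: a, c, d, e, f, g, h, i (8 total).
With 8 odd-degree vertices (more than two), no single trail can use every edge.

No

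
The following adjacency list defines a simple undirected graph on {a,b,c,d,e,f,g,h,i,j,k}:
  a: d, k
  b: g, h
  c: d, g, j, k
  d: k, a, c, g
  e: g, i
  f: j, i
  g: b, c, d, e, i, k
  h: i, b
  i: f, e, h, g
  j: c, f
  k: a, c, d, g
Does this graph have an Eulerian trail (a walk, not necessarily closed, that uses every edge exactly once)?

Degrees: a:2, b:2, c:4, d:4, e:2, f:2, g:6, h:2, i:4, j:2, k:4
Odd-degree vertices: none (0 total).
With 0 odd-degree vertices and all edges in one connected piece, an Eulerian trail exists.

Yes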